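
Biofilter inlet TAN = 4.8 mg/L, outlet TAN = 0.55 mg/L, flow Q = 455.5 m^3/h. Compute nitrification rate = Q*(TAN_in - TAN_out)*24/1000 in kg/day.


Concentration drop: TAN_in - TAN_out = 4.8 - 0.55 = 4.25 mg/L
Hourly TAN removed = Q * dTAN = 455.5 m^3/h * 4.25 mg/L = 1935.875 g/h  (m^3/h * mg/L = g/h)
Daily TAN removed = 1935.875 * 24 = 46461 g/day
Convert to kg/day: 46461 / 1000 = 46.461 kg/day

46.461 kg/day


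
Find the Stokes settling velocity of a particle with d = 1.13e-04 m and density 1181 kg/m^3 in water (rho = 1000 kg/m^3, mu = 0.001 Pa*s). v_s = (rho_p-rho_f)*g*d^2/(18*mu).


Density difference: rho_p - rho_f = 1181 - 1000 = 181 kg/m^3
d^2 = (1.13e-04)^2 = 1.2769e-08 m^2
Numerator = (rho_p - rho_f) * g * d^2 = 181 * 9.81 * 1.2769e-08 = 2.2672764e-05
Denominator = 18 * mu = 18 * 0.001 = 0.018
v_s = 2.2672764e-05 / 0.018 = 0.0012596 m/s
Check: Re = rho_f * v_s * d / mu = 1000 * 0.0012596 * 1.13e-04 / 0.001 = 0.142 < 1, so Stokes' law applies.

0.0012596 m/s


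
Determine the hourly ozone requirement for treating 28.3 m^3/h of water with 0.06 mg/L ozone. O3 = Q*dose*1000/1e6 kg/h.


O3 demand (mg/h) = Q * dose * 1000 = 28.3 * 0.06 * 1000 = 1698 mg/h
Convert mg to kg: 1698 / 1e6 = 0.001698 kg/h

0.001698 kg/h


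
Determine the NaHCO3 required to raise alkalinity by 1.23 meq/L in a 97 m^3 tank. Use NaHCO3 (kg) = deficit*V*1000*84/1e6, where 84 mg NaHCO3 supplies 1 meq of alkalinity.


Tank volume in L = 97 m^3 * 1000 = 97000 L
Total meq required = 1.23 meq/L * 97000 L = 119310 meq
NaHCO3 mass = 119310 meq * 84 mg/meq / 1e6 = 10.022 kg

10.022 kg


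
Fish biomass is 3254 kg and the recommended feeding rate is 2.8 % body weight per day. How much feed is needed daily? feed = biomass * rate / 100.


Feeding rate fraction = 2.8% / 100 = 0.028
Daily feed = 3254 kg * 0.028 = 91.112 kg/day

91.112 kg/day


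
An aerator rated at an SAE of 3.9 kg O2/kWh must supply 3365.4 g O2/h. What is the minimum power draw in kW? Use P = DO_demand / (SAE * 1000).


SAE in g O2/kWh = 3.9 * 1000 = 3900 g/kWh
P = DO_demand / SAE_g = 3365.4 / 3900 = 0.862923 kW

0.862923 kW


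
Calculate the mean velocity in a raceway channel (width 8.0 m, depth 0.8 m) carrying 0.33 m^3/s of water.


Cross-sectional area = W * d = 8.0 * 0.8 = 6.4 m^2
Velocity = Q / A = 0.33 / 6.4 = 0.0515625 m/s

0.0515625 m/s


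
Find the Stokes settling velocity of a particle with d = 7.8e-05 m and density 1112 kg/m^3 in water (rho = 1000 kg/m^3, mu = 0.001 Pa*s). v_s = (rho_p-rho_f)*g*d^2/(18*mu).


Density difference: rho_p - rho_f = 1112 - 1000 = 112 kg/m^3
d^2 = (7.8e-05)^2 = 6.084e-09 m^2
Numerator = (rho_p - rho_f) * g * d^2 = 112 * 9.81 * 6.084e-09 = 6.6846125e-06
Denominator = 18 * mu = 18 * 0.001 = 0.018
v_s = 6.6846125e-06 / 0.018 = 3.71367e-04 m/s
Check: Re = rho_f * v_s * d / mu = 1000 * 3.71367e-04 * 7.8e-05 / 0.001 = 0.029 < 1, so Stokes' law applies.

3.71367e-04 m/s


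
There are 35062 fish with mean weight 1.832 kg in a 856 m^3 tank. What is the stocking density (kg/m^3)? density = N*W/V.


Total biomass = 35062 fish * 1.832 kg = 64233.584 kg
Density = total biomass / volume = 64233.584 / 856 = 75.0392 kg/m^3

75.0392 kg/m^3


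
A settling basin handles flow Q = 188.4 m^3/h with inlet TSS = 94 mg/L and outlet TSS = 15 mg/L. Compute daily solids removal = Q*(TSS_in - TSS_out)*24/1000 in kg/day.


Concentration drop: TSS_in - TSS_out = 94 - 15 = 79 mg/L
Hourly solids removed = Q * dTSS = 188.4 m^3/h * 79 mg/L = 14883.6 g/h  (m^3/h * mg/L = g/h)
Daily solids removed = 14883.6 * 24 = 357206.4 g/day
Convert g to kg: 357206.4 / 1000 = 357.2064 kg/day

357.2064 kg/day


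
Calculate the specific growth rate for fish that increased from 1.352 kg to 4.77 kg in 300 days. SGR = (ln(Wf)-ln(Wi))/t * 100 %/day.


ln(W_f) = ln(4.77) = 1.5623463
ln(W_i) = ln(1.352) = 0.30158498
ln(W_f) - ln(W_i) = 1.5623463 - 0.30158498 = 1.2607613
SGR = 1.2607613 / 300 * 100 = 0.420254 %/day

0.420254 %/day


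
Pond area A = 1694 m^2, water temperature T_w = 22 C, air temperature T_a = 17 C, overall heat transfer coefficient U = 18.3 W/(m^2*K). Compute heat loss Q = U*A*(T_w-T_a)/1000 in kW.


Temperature difference dT = 22 - 17 = 5 K
Heat loss (W) = U * A * dT = 18.3 * 1694 * 5 = 155001 W
Convert to kW: 155001 / 1000 = 155.001 kW

155.001 kW


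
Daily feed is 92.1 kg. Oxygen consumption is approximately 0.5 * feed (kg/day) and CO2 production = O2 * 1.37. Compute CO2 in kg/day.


O2 = 92.1 * 0.5 = 46.05
CO2 = 46.05 * 1.37 = 63.0885

63.0885 kg/day


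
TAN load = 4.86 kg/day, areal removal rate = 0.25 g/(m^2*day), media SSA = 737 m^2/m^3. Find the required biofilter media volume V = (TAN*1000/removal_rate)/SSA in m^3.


A = 4.86*1000 / 0.25 = 19440 m^2
V = 19440 / 737 = 26.3772

26.3772 m^3


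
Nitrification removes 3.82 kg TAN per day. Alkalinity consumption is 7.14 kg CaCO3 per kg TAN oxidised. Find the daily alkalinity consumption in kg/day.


Alkalinity factor: 7.14 kg CaCO3 consumed per kg TAN nitrified
alk = 3.82 kg TAN * 7.14 = 27.2748 kg CaCO3/day

27.2748 kg CaCO3/day


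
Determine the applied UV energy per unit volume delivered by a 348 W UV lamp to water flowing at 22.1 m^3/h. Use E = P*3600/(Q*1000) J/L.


Energy delivered per hour = 348 W * 3600 s = 1252800 J/h
Volume treated per hour = 22.1 m^3/h * 1000 = 22100 L/h
dose = 1252800 / 22100 = 56.6878 J/L

56.6878 J/L


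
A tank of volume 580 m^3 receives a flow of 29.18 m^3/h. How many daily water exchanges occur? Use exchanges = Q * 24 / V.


Daily flow volume = 29.18 m^3/h * 24 h = 700.32 m^3/day
Exchanges = daily flow / tank volume = 700.32 / 580 = 1.20745 exchanges/day

1.20745 exchanges/day


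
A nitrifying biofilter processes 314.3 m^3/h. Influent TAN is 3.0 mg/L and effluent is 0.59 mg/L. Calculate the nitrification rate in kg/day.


Concentration drop: TAN_in - TAN_out = 3.0 - 0.59 = 2.41 mg/L
Hourly TAN removed = Q * dTAN = 314.3 m^3/h * 2.41 mg/L = 757.463 g/h  (m^3/h * mg/L = g/h)
Daily TAN removed = 757.463 * 24 = 18179.112 g/day
Convert to kg/day: 18179.112 / 1000 = 18.179112 kg/day

18.179112 kg/day


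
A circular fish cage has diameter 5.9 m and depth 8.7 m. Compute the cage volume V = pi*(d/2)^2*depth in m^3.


r = d/2 = 5.9/2 = 2.95 m
Base area = pi*r^2 = pi*2.95^2 = 27.33971 m^2
Volume = 27.33971 * 8.7 = 237.855 m^3

237.855 m^3


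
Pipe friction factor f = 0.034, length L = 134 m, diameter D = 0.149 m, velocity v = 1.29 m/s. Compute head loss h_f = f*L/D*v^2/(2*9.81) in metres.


v^2 = 1.29^2 = 1.6641 m^2/s^2
L/D = 134/0.149 = 899.32886
h_f = f*(L/D)*v^2/(2g) = 0.034 * 899.32886 * 1.6641 / 19.62 = 2.59345 m

2.59345 m


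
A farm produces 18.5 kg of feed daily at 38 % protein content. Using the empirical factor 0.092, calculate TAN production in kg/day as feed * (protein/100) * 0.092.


Protein in feed = 18.5 * 38/100 = 7.03 kg/day
TAN = protein * 0.092 = 7.03 * 0.092 = 0.64676 kg/day

0.64676 kg/day


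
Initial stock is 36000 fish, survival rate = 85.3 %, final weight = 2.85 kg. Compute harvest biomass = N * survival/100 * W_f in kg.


Survivors = 36000 * 85.3/100 = 30708 fish
Harvest biomass = survivors * W_f = 30708 * 2.85 = 87517.8 kg

87517.8 kg


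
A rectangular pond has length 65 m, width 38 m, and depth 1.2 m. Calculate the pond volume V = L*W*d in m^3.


Base area = L * W = 65 * 38 = 2470 m^2
Volume = area * depth = 2470 * 1.2 = 2964 m^3

2964 m^3


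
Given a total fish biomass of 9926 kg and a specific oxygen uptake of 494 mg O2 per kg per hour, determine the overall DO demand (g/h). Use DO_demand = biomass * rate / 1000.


Total O2 consumption (mg/h) = 9926 kg * 494 mg/(kg*h) = 4903444 mg/h
Convert to g/h: 4903444 / 1000 = 4903.444 g/h

4903.444 g/h


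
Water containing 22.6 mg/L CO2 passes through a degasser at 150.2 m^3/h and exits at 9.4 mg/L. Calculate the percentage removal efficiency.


CO2_out / CO2_in = 9.4 / 22.6 = 0.4159292
Fraction remaining = 0.4159292
efficiency = (1 - 0.4159292) * 100 = 58.4071 %

58.4071 %


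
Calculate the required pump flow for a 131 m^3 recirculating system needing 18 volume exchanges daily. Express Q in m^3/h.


Daily recirculation volume = 131 m^3 * 18 = 2358 m^3/day
Flow rate Q = daily volume / 24 h = 2358 / 24 = 98.25 m^3/h

98.25 m^3/h


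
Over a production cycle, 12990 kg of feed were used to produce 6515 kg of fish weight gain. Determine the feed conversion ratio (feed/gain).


FCR = feed consumed / weight gained
FCR = 12990 kg / 6515 kg = 1.99386

1.99386


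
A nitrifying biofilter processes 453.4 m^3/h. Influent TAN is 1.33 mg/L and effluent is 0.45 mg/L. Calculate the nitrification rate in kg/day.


Concentration drop: TAN_in - TAN_out = 1.33 - 0.45 = 0.88 mg/L
Hourly TAN removed = Q * dTAN = 453.4 m^3/h * 0.88 mg/L = 398.992 g/h  (m^3/h * mg/L = g/h)
Daily TAN removed = 398.992 * 24 = 9575.808 g/day
Convert to kg/day: 9575.808 / 1000 = 9.575808 kg/day

9.575808 kg/day


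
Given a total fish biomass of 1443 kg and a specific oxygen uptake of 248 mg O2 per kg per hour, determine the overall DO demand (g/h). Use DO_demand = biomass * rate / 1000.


Total O2 consumption (mg/h) = 1443 kg * 248 mg/(kg*h) = 357864 mg/h
Convert to g/h: 357864 / 1000 = 357.864 g/h

357.864 g/h


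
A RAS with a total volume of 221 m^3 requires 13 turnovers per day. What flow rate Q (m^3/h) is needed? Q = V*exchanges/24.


Daily recirculation volume = 221 m^3 * 13 = 2873 m^3/day
Flow rate Q = daily volume / 24 h = 2873 / 24 = 119.708 m^3/h

119.708 m^3/h


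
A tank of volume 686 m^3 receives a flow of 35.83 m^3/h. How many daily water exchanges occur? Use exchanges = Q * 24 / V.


Daily flow volume = 35.83 m^3/h * 24 h = 859.92 m^3/day
Exchanges = daily flow / tank volume = 859.92 / 686 = 1.25353 exchanges/day

1.25353 exchanges/day


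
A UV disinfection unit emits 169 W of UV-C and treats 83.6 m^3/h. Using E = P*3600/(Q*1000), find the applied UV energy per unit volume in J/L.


Energy delivered per hour = 169 W * 3600 s = 608400 J/h
Volume treated per hour = 83.6 m^3/h * 1000 = 83600 L/h
dose = 608400 / 83600 = 7.27751 J/L

7.27751 J/L


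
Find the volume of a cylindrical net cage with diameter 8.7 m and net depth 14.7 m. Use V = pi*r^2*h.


r = d/2 = 8.7/2 = 4.35 m
Base area = pi*r^2 = pi*4.35^2 = 59.446787 m^2
Volume = 59.446787 * 14.7 = 873.868 m^3

873.868 m^3


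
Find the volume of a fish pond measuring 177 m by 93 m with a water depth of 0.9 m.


Base area = L * W = 177 * 93 = 16461 m^2
Volume = area * depth = 16461 * 0.9 = 14814.9 m^3

14814.9 m^3


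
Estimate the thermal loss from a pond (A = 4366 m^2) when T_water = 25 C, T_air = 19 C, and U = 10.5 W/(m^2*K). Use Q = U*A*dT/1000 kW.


Temperature difference dT = 25 - 19 = 6 K
Heat loss (W) = U * A * dT = 10.5 * 4366 * 6 = 275058 W
Convert to kW: 275058 / 1000 = 275.058 kW

275.058 kW


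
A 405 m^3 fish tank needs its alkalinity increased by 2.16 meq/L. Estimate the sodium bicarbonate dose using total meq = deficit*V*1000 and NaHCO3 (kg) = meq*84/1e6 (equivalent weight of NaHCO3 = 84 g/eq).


Tank volume in L = 405 m^3 * 1000 = 405000 L
Total meq required = 2.16 meq/L * 405000 L = 874800 meq
NaHCO3 mass = 874800 meq * 84 mg/meq / 1e6 = 73.4832 kg

73.4832 kg


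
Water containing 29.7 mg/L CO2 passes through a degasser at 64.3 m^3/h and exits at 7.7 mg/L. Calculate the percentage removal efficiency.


CO2_out / CO2_in = 7.7 / 29.7 = 0.25925926
Fraction remaining = 0.25925926
efficiency = (1 - 0.25925926) * 100 = 74.0741 %

74.0741 %


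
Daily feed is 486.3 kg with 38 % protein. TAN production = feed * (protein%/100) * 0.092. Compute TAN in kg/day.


Protein in feed = 486.3 * 38/100 = 184.794 kg/day
TAN = protein * 0.092 = 184.794 * 0.092 = 17.001048 kg/day

17.001048 kg/day


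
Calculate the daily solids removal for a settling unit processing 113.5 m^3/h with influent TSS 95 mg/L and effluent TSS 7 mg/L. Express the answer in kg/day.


Concentration drop: TSS_in - TSS_out = 95 - 7 = 88 mg/L
Hourly solids removed = Q * dTSS = 113.5 m^3/h * 88 mg/L = 9988 g/h  (m^3/h * mg/L = g/h)
Daily solids removed = 9988 * 24 = 239712 g/day
Convert g to kg: 239712 / 1000 = 239.712 kg/day

239.712 kg/day


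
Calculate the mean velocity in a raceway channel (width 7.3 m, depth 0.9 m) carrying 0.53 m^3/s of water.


Cross-sectional area = W * d = 7.3 * 0.9 = 6.57 m^2
Velocity = Q / A = 0.53 / 6.57 = 0.0806697 m/s

0.0806697 m/s


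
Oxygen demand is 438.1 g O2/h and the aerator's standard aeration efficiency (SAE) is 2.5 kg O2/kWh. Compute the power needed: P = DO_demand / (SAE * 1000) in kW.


SAE in g O2/kWh = 2.5 * 1000 = 2500 g/kWh
P = DO_demand / SAE_g = 438.1 / 2500 = 0.17524 kW

0.17524 kW


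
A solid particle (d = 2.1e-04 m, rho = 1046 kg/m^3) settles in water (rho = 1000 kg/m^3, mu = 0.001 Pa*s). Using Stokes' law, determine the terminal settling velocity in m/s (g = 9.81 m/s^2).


Density difference: rho_p - rho_f = 1046 - 1000 = 46 kg/m^3
d^2 = (2.1e-04)^2 = 4.41e-08 m^2
Numerator = (rho_p - rho_f) * g * d^2 = 46 * 9.81 * 4.41e-08 = 1.9900566e-05
Denominator = 18 * mu = 18 * 0.001 = 0.018
v_s = 1.9900566e-05 / 0.018 = 0.00110559 m/s
Check: Re = rho_f * v_s * d / mu = 1000 * 0.00110559 * 2.1e-04 / 0.001 = 0.232 < 1, so Stokes' law applies.

0.00110559 m/s


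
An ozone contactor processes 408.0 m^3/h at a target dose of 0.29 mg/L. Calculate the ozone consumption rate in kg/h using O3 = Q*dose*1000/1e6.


O3 demand (mg/h) = Q * dose * 1000 = 408.0 * 0.29 * 1000 = 118320 mg/h
Convert mg to kg: 118320 / 1e6 = 0.11832 kg/h

0.11832 kg/h


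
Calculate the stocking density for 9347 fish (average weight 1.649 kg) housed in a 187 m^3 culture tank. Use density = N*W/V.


Total biomass = 9347 fish * 1.649 kg = 15413.203 kg
Density = total biomass / volume = 15413.203 / 187 = 82.4235 kg/m^3

82.4235 kg/m^3


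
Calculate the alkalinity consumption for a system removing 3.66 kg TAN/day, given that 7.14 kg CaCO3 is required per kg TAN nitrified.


Alkalinity factor: 7.14 kg CaCO3 consumed per kg TAN nitrified
alk = 3.66 kg TAN * 7.14 = 26.1324 kg CaCO3/day

26.1324 kg CaCO3/day


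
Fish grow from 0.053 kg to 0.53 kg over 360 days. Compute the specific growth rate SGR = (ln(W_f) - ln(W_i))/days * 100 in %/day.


ln(W_f) = ln(0.53) = -0.63487827
ln(W_i) = ln(0.053) = -2.9374634
ln(W_f) - ln(W_i) = -0.63487827 - -2.9374634 = 2.3025851
SGR = 2.3025851 / 360 * 100 = 0.639607 %/day

0.639607 %/day


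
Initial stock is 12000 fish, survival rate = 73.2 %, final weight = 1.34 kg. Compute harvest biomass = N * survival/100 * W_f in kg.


Survivors = 12000 * 73.2/100 = 8784 fish
Harvest biomass = survivors * W_f = 8784 * 1.34 = 11770.56 kg

11770.56 kg


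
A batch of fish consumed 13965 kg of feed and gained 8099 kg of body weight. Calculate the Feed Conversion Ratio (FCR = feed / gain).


FCR = feed consumed / weight gained
FCR = 13965 kg / 8099 kg = 1.72429

1.72429


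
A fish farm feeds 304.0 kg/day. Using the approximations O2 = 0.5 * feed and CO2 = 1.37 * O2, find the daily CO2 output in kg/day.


O2 = 304.0 * 0.5 = 152
CO2 = 152 * 1.37 = 208.24

208.24 kg/day


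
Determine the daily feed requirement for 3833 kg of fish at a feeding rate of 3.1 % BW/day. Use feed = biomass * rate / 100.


Feeding rate fraction = 3.1% / 100 = 0.031
Daily feed = 3833 kg * 0.031 = 118.823 kg/day

118.823 kg/day


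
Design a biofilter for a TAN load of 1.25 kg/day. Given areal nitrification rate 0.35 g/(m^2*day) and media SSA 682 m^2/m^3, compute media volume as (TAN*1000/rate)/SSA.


A = 1.25*1000 / 0.35 = 3571.4286 m^2
V = 3571.4286 / 682 = 5.2367

5.2367 m^3


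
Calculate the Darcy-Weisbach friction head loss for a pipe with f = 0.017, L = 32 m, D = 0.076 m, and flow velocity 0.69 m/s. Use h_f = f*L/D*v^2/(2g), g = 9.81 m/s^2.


v^2 = 0.69^2 = 0.4761 m^2/s^2
L/D = 32/0.076 = 421.05263
h_f = f*(L/D)*v^2/(2g) = 0.017 * 421.05263 * 0.4761 / 19.62 = 0.173694 m

0.173694 m


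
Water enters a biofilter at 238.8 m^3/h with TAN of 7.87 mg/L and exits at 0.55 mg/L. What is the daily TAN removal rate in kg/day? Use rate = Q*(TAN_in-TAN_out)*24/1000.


Concentration drop: TAN_in - TAN_out = 7.87 - 0.55 = 7.32 mg/L
Hourly TAN removed = Q * dTAN = 238.8 m^3/h * 7.32 mg/L = 1748.016 g/h  (m^3/h * mg/L = g/h)
Daily TAN removed = 1748.016 * 24 = 41952.384 g/day
Convert to kg/day: 41952.384 / 1000 = 41.952384 kg/day

41.952384 kg/day


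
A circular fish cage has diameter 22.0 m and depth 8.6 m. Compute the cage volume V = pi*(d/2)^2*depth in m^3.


r = d/2 = 22.0/2 = 11 m
Base area = pi*r^2 = pi*11^2 = 380.13271 m^2
Volume = 380.13271 * 8.6 = 3269.14 m^3

3269.14 m^3


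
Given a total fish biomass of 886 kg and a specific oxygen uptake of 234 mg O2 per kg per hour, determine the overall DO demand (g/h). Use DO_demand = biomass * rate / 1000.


Total O2 consumption (mg/h) = 886 kg * 234 mg/(kg*h) = 207324 mg/h
Convert to g/h: 207324 / 1000 = 207.324 g/h

207.324 g/h


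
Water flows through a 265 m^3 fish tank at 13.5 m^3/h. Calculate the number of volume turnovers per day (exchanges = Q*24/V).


Daily flow volume = 13.5 m^3/h * 24 h = 324 m^3/day
Exchanges = daily flow / tank volume = 324 / 265 = 1.22264 exchanges/day

1.22264 exchanges/day


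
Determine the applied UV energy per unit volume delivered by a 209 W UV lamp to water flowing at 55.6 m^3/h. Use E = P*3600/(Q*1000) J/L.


Energy delivered per hour = 209 W * 3600 s = 752400 J/h
Volume treated per hour = 55.6 m^3/h * 1000 = 55600 L/h
dose = 752400 / 55600 = 13.5324 J/L

13.5324 J/L


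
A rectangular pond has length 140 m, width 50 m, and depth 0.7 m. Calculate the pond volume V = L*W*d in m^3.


Base area = L * W = 140 * 50 = 7000 m^2
Volume = area * depth = 7000 * 0.7 = 4900 m^3

4900 m^3


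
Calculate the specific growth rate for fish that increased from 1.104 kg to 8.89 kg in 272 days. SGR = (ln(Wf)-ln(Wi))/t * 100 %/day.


ln(W_f) = ln(8.89) = 2.184927
ln(W_i) = ln(1.104) = 0.098939948
ln(W_f) - ln(W_i) = 2.184927 - 0.098939948 = 2.0859871
SGR = 2.0859871 / 272 * 100 = 0.766907 %/day

0.766907 %/day


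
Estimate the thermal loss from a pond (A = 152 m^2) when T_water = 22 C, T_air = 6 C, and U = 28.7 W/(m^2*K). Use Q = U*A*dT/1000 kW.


Temperature difference dT = 22 - 6 = 16 K
Heat loss (W) = U * A * dT = 28.7 * 152 * 16 = 69798.4 W
Convert to kW: 69798.4 / 1000 = 69.7984 kW

69.7984 kW


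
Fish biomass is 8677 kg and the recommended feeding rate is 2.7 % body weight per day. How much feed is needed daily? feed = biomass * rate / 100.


Feeding rate fraction = 2.7% / 100 = 0.027
Daily feed = 8677 kg * 0.027 = 234.279 kg/day

234.279 kg/day


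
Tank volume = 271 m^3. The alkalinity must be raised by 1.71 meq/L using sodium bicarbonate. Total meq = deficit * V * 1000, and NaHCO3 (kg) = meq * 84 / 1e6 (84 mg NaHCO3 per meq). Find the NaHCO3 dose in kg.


Tank volume in L = 271 m^3 * 1000 = 271000 L
Total meq required = 1.71 meq/L * 271000 L = 463410 meq
NaHCO3 mass = 463410 meq * 84 mg/meq / 1e6 = 38.9264 kg

38.9264 kg


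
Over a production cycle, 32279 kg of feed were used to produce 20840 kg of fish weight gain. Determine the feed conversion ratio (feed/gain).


FCR = feed consumed / weight gained
FCR = 32279 kg / 20840 kg = 1.5489

1.5489


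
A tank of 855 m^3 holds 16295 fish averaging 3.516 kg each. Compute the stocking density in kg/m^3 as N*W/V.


Total biomass = 16295 fish * 3.516 kg = 57293.22 kg
Density = total biomass / volume = 57293.22 / 855 = 67.0096 kg/m^3

67.0096 kg/m^3


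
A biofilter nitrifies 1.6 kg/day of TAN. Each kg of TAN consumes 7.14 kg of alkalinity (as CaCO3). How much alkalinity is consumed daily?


Alkalinity factor: 7.14 kg CaCO3 consumed per kg TAN nitrified
alk = 1.6 kg TAN * 7.14 = 11.424 kg CaCO3/day

11.424 kg CaCO3/day


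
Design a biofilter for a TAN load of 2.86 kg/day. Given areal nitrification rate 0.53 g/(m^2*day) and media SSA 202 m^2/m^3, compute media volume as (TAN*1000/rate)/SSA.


A = 2.86*1000 / 0.53 = 5396.2264 m^2
V = 5396.2264 / 202 = 26.714

26.714 m^3


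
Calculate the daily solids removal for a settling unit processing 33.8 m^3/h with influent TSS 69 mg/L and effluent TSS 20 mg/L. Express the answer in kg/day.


Concentration drop: TSS_in - TSS_out = 69 - 20 = 49 mg/L
Hourly solids removed = Q * dTSS = 33.8 m^3/h * 49 mg/L = 1656.2 g/h  (m^3/h * mg/L = g/h)
Daily solids removed = 1656.2 * 24 = 39748.8 g/day
Convert g to kg: 39748.8 / 1000 = 39.7488 kg/day

39.7488 kg/day


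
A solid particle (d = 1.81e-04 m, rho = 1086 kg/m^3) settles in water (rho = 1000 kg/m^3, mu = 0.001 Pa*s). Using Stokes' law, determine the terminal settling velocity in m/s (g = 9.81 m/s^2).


Density difference: rho_p - rho_f = 1086 - 1000 = 86 kg/m^3
d^2 = (1.81e-04)^2 = 3.2761e-08 m^2
Numerator = (rho_p - rho_f) * g * d^2 = 86 * 9.81 * 3.2761e-08 = 2.7639145e-05
Denominator = 18 * mu = 18 * 0.001 = 0.018
v_s = 2.7639145e-05 / 0.018 = 0.00153551 m/s
Check: Re = rho_f * v_s * d / mu = 1000 * 0.00153551 * 1.81e-04 / 0.001 = 0.278 < 1, so Stokes' law applies.

0.00153551 m/s


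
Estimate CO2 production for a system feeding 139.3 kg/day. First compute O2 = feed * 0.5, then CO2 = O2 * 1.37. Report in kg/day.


O2 = 139.3 * 0.5 = 69.65
CO2 = 69.65 * 1.37 = 95.4205

95.4205 kg/day


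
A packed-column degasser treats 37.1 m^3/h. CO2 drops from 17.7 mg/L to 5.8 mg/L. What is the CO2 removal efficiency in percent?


CO2_out / CO2_in = 5.8 / 17.7 = 0.32768362
Fraction remaining = 0.32768362
efficiency = (1 - 0.32768362) * 100 = 67.2316 %

67.2316 %


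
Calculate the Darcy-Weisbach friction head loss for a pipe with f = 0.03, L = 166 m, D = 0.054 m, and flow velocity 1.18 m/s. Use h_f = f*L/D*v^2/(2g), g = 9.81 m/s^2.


v^2 = 1.18^2 = 1.3924 m^2/s^2
L/D = 166/0.054 = 3074.0741
h_f = f*(L/D)*v^2/(2g) = 0.03 * 3074.0741 * 1.3924 / 19.62 = 6.54486 m

6.54486 m


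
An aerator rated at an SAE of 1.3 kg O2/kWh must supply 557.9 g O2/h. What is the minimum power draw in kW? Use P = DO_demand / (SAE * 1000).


SAE in g O2/kWh = 1.3 * 1000 = 1300 g/kWh
P = DO_demand / SAE_g = 557.9 / 1300 = 0.429154 kW

0.429154 kW


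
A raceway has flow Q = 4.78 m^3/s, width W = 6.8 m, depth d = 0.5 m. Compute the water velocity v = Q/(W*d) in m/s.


Cross-sectional area = W * d = 6.8 * 0.5 = 3.4 m^2
Velocity = Q / A = 4.78 / 3.4 = 1.40588 m/s

1.40588 m/s


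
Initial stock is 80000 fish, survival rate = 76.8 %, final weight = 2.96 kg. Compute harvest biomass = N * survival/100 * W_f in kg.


Survivors = 80000 * 76.8/100 = 61440 fish
Harvest biomass = survivors * W_f = 61440 * 2.96 = 181862.4 kg

181862.4 kg


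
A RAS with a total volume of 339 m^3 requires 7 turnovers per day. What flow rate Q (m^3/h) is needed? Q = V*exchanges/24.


Daily recirculation volume = 339 m^3 * 7 = 2373 m^3/day
Flow rate Q = daily volume / 24 h = 2373 / 24 = 98.875 m^3/h

98.875 m^3/h


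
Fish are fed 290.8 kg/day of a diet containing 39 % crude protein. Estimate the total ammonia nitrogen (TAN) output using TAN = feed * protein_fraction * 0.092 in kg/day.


Protein in feed = 290.8 * 39/100 = 113.412 kg/day
TAN = protein * 0.092 = 113.412 * 0.092 = 10.433904 kg/day

10.433904 kg/day


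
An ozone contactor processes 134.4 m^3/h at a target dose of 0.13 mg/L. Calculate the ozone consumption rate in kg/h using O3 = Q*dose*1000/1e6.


O3 demand (mg/h) = Q * dose * 1000 = 134.4 * 0.13 * 1000 = 17472 mg/h
Convert mg to kg: 17472 / 1e6 = 0.017472 kg/h

0.017472 kg/h


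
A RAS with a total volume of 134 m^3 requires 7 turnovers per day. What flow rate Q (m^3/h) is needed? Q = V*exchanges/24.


Daily recirculation volume = 134 m^3 * 7 = 938 m^3/day
Flow rate Q = daily volume / 24 h = 938 / 24 = 39.0833 m^3/h

39.0833 m^3/h


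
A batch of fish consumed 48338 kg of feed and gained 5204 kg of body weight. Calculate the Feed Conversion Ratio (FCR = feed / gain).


FCR = feed consumed / weight gained
FCR = 48338 kg / 5204 kg = 9.28862

9.28862


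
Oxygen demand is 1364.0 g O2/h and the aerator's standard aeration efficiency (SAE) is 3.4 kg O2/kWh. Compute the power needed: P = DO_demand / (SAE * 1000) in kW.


SAE in g O2/kWh = 3.4 * 1000 = 3400 g/kWh
P = DO_demand / SAE_g = 1364.0 / 3400 = 0.401176 kW

0.401176 kW


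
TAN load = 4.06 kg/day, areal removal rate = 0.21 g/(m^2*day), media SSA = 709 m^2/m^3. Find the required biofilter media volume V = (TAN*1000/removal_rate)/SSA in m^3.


A = 4.06*1000 / 0.21 = 19333.333 m^2
V = 19333.333 / 709 = 27.2685

27.2685 m^3


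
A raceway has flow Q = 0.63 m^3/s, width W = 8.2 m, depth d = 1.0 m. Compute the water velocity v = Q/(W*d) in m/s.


Cross-sectional area = W * d = 8.2 * 1.0 = 8.2 m^2
Velocity = Q / A = 0.63 / 8.2 = 0.0768293 m/s

0.0768293 m/s


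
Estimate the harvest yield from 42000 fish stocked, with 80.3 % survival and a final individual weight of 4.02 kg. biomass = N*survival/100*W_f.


Survivors = 42000 * 80.3/100 = 33726 fish
Harvest biomass = survivors * W_f = 33726 * 4.02 = 135578.52 kg

135578.52 kg


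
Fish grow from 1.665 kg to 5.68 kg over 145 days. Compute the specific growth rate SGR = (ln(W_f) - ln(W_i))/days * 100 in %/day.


ln(W_f) = ln(5.68) = 1.7369512
ln(W_i) = ln(1.665) = 0.50982512
ln(W_f) - ln(W_i) = 1.7369512 - 0.50982512 = 1.2271261
SGR = 1.2271261 / 145 * 100 = 0.846294 %/day

0.846294 %/day


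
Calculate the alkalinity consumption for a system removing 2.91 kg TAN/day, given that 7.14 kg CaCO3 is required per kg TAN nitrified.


Alkalinity factor: 7.14 kg CaCO3 consumed per kg TAN nitrified
alk = 2.91 kg TAN * 7.14 = 20.7774 kg CaCO3/day

20.7774 kg CaCO3/day


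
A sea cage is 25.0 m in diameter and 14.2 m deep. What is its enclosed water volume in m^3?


r = d/2 = 25.0/2 = 12.5 m
Base area = pi*r^2 = pi*12.5^2 = 490.87385 m^2
Volume = 490.87385 * 14.2 = 6970.41 m^3

6970.41 m^3


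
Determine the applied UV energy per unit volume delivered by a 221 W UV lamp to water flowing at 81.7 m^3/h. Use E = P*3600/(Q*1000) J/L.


Energy delivered per hour = 221 W * 3600 s = 795600 J/h
Volume treated per hour = 81.7 m^3/h * 1000 = 81700 L/h
dose = 795600 / 81700 = 9.73807 J/L

9.73807 J/L


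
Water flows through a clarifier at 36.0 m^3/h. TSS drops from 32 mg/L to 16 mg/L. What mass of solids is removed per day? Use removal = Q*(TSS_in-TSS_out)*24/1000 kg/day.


Concentration drop: TSS_in - TSS_out = 32 - 16 = 16 mg/L
Hourly solids removed = Q * dTSS = 36.0 m^3/h * 16 mg/L = 576 g/h  (m^3/h * mg/L = g/h)
Daily solids removed = 576 * 24 = 13824 g/day
Convert g to kg: 13824 / 1000 = 13.824 kg/day

13.824 kg/day


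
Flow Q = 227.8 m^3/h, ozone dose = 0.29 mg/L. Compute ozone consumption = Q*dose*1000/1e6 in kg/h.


O3 demand (mg/h) = Q * dose * 1000 = 227.8 * 0.29 * 1000 = 66062 mg/h
Convert mg to kg: 66062 / 1e6 = 0.066062 kg/h

0.066062 kg/h


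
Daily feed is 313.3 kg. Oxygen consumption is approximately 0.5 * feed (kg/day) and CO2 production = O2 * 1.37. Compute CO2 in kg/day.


O2 = 313.3 * 0.5 = 156.65
CO2 = 156.65 * 1.37 = 214.6105

214.6105 kg/day


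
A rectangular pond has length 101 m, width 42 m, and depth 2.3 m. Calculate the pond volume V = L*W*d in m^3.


Base area = L * W = 101 * 42 = 4242 m^2
Volume = area * depth = 4242 * 2.3 = 9756.6 m^3

9756.6 m^3


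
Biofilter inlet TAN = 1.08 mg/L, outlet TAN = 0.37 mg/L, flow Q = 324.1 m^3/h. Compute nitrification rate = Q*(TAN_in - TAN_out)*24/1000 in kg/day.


Concentration drop: TAN_in - TAN_out = 1.08 - 0.37 = 0.71 mg/L
Hourly TAN removed = Q * dTAN = 324.1 m^3/h * 0.71 mg/L = 230.111 g/h  (m^3/h * mg/L = g/h)
Daily TAN removed = 230.111 * 24 = 5522.664 g/day
Convert to kg/day: 5522.664 / 1000 = 5.522664 kg/day

5.522664 kg/day


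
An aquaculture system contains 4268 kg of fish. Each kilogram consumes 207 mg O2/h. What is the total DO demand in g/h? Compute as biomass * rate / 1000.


Total O2 consumption (mg/h) = 4268 kg * 207 mg/(kg*h) = 883476 mg/h
Convert to g/h: 883476 / 1000 = 883.476 g/h

883.476 g/h


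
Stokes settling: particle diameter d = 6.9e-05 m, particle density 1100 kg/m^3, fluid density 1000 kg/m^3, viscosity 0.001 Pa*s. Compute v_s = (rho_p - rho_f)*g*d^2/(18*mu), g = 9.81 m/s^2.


Density difference: rho_p - rho_f = 1100 - 1000 = 100 kg/m^3
d^2 = (6.9e-05)^2 = 4.761e-09 m^2
Numerator = (rho_p - rho_f) * g * d^2 = 100 * 9.81 * 4.761e-09 = 4.670541e-06
Denominator = 18 * mu = 18 * 0.001 = 0.018
v_s = 4.670541e-06 / 0.018 = 2.59474e-04 m/s
Check: Re = rho_f * v_s * d / mu = 1000 * 2.59474e-04 * 6.9e-05 / 0.001 = 0.0179 < 1, so Stokes' law applies.

2.59474e-04 m/s


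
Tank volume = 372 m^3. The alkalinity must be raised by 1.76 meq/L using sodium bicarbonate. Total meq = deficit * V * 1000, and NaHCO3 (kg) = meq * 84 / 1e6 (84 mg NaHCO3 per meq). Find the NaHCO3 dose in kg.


Tank volume in L = 372 m^3 * 1000 = 372000 L
Total meq required = 1.76 meq/L * 372000 L = 654720 meq
NaHCO3 mass = 654720 meq * 84 mg/meq / 1e6 = 54.9965 kg

54.9965 kg


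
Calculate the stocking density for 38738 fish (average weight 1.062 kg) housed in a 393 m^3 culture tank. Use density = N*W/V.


Total biomass = 38738 fish * 1.062 kg = 41139.756 kg
Density = total biomass / volume = 41139.756 / 393 = 104.681 kg/m^3

104.681 kg/m^3


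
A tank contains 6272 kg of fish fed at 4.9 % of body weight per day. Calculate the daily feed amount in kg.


Feeding rate fraction = 4.9% / 100 = 0.049
Daily feed = 6272 kg * 0.049 = 307.328 kg/day

307.328 kg/day


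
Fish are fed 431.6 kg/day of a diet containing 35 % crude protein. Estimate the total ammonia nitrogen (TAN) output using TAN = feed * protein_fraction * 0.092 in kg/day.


Protein in feed = 431.6 * 35/100 = 151.06 kg/day
TAN = protein * 0.092 = 151.06 * 0.092 = 13.89752 kg/day

13.89752 kg/day


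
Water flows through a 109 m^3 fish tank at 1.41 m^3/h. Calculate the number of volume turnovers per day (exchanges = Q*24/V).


Daily flow volume = 1.41 m^3/h * 24 h = 33.84 m^3/day
Exchanges = daily flow / tank volume = 33.84 / 109 = 0.310459 exchanges/day

0.310459 exchanges/day


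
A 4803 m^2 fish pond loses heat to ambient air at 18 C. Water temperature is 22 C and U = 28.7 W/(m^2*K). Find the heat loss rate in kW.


Temperature difference dT = 22 - 18 = 4 K
Heat loss (W) = U * A * dT = 28.7 * 4803 * 4 = 551384.4 W
Convert to kW: 551384.4 / 1000 = 551.3844 kW

551.3844 kW


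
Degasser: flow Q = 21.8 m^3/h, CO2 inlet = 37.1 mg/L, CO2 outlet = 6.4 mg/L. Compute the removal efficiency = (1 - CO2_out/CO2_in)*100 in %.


CO2_out / CO2_in = 6.4 / 37.1 = 0.17250674
Fraction remaining = 0.17250674
efficiency = (1 - 0.17250674) * 100 = 82.7493 %

82.7493 %


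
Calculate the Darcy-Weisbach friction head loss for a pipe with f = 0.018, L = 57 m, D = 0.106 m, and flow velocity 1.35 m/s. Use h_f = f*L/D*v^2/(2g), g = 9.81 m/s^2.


v^2 = 1.35^2 = 1.8225 m^2/s^2
L/D = 57/0.106 = 537.73585
h_f = f*(L/D)*v^2/(2g) = 0.018 * 537.73585 * 1.8225 / 19.62 = 0.899104 m

0.899104 m


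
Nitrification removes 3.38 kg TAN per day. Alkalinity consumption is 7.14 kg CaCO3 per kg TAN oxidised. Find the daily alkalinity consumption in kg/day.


Alkalinity factor: 7.14 kg CaCO3 consumed per kg TAN nitrified
alk = 3.38 kg TAN * 7.14 = 24.1332 kg CaCO3/day

24.1332 kg CaCO3/day


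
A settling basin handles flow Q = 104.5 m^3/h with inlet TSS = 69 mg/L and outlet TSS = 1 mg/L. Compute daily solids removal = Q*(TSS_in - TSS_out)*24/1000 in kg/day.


Concentration drop: TSS_in - TSS_out = 69 - 1 = 68 mg/L
Hourly solids removed = Q * dTSS = 104.5 m^3/h * 68 mg/L = 7106 g/h  (m^3/h * mg/L = g/h)
Daily solids removed = 7106 * 24 = 170544 g/day
Convert g to kg: 170544 / 1000 = 170.544 kg/day

170.544 kg/day


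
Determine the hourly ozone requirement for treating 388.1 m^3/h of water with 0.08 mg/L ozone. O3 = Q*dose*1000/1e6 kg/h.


O3 demand (mg/h) = Q * dose * 1000 = 388.1 * 0.08 * 1000 = 31048 mg/h
Convert mg to kg: 31048 / 1e6 = 0.031048 kg/h

0.031048 kg/h


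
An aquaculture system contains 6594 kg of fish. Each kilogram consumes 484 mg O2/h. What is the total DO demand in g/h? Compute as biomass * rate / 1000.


Total O2 consumption (mg/h) = 6594 kg * 484 mg/(kg*h) = 3191496 mg/h
Convert to g/h: 3191496 / 1000 = 3191.496 g/h

3191.496 g/h


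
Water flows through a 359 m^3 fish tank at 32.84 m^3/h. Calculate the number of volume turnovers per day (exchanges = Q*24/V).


Daily flow volume = 32.84 m^3/h * 24 h = 788.16 m^3/day
Exchanges = daily flow / tank volume = 788.16 / 359 = 2.19543 exchanges/day

2.19543 exchanges/day


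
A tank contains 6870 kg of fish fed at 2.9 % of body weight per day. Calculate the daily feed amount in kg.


Feeding rate fraction = 2.9% / 100 = 0.029
Daily feed = 6870 kg * 0.029 = 199.23 kg/day

199.23 kg/day


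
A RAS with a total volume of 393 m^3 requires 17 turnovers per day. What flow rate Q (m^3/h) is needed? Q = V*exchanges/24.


Daily recirculation volume = 393 m^3 * 17 = 6681 m^3/day
Flow rate Q = daily volume / 24 h = 6681 / 24 = 278.375 m^3/h

278.375 m^3/h


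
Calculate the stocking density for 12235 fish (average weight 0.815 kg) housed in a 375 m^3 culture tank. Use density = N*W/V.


Total biomass = 12235 fish * 0.815 kg = 9971.525 kg
Density = total biomass / volume = 9971.525 / 375 = 26.5907 kg/m^3

26.5907 kg/m^3


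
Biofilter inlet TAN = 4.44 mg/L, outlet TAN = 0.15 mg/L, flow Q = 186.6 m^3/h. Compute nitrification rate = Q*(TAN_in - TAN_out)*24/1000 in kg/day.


Concentration drop: TAN_in - TAN_out = 4.44 - 0.15 = 4.29 mg/L
Hourly TAN removed = Q * dTAN = 186.6 m^3/h * 4.29 mg/L = 800.514 g/h  (m^3/h * mg/L = g/h)
Daily TAN removed = 800.514 * 24 = 19212.336 g/day
Convert to kg/day: 19212.336 / 1000 = 19.212336 kg/day

19.212336 kg/day


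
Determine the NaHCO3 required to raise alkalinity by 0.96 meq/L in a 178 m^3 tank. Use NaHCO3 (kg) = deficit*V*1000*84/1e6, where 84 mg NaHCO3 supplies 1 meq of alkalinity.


Tank volume in L = 178 m^3 * 1000 = 178000 L
Total meq required = 0.96 meq/L * 178000 L = 170880 meq
NaHCO3 mass = 170880 meq * 84 mg/meq / 1e6 = 14.3539 kg

14.3539 kg


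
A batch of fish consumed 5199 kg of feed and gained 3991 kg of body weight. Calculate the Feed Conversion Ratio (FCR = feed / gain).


FCR = feed consumed / weight gained
FCR = 5199 kg / 3991 kg = 1.30268

1.30268


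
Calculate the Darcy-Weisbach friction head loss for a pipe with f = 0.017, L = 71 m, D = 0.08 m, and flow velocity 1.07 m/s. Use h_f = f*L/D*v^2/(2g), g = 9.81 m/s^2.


v^2 = 1.07^2 = 1.1449 m^2/s^2
L/D = 71/0.08 = 887.5
h_f = f*(L/D)*v^2/(2g) = 0.017 * 887.5 * 1.1449 / 19.62 = 0.880412 m

0.880412 m


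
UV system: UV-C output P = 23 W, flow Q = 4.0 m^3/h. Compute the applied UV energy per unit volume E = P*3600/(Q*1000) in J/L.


Energy delivered per hour = 23 W * 3600 s = 82800 J/h
Volume treated per hour = 4.0 m^3/h * 1000 = 4000 L/h
dose = 82800 / 4000 = 20.7 J/L

20.7 J/L


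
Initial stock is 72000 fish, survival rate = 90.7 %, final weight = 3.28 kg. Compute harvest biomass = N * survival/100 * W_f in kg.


Survivors = 72000 * 90.7/100 = 65304 fish
Harvest biomass = survivors * W_f = 65304 * 3.28 = 214197.12 kg

214197.12 kg


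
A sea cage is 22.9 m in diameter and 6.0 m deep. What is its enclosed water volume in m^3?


r = d/2 = 22.9/2 = 11.45 m
Base area = pi*r^2 = pi*11.45^2 = 411.87065 m^2
Volume = 411.87065 * 6.0 = 2471.22 m^3

2471.22 m^3


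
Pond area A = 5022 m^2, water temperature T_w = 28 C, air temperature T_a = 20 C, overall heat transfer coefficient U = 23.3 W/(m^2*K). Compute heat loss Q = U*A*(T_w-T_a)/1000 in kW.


Temperature difference dT = 28 - 20 = 8 K
Heat loss (W) = U * A * dT = 23.3 * 5022 * 8 = 936100.8 W
Convert to kW: 936100.8 / 1000 = 936.1008 kW

936.1008 kW


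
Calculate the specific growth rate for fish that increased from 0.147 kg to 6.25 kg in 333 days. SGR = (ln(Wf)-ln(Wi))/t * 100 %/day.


ln(W_f) = ln(6.25) = 1.8325815
ln(W_i) = ln(0.147) = -1.9173227
ln(W_f) - ln(W_i) = 1.8325815 - -1.9173227 = 3.7499042
SGR = 3.7499042 / 333 * 100 = 1.1261 %/day

1.1261 %/day


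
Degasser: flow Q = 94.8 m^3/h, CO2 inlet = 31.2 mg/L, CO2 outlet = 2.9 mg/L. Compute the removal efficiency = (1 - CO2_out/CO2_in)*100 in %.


CO2_out / CO2_in = 2.9 / 31.2 = 0.092948718
Fraction remaining = 0.092948718
efficiency = (1 - 0.092948718) * 100 = 90.7051 %

90.7051 %


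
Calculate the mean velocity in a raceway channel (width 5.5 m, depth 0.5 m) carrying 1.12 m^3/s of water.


Cross-sectional area = W * d = 5.5 * 0.5 = 2.75 m^2
Velocity = Q / A = 1.12 / 2.75 = 0.407273 m/s

0.407273 m/s


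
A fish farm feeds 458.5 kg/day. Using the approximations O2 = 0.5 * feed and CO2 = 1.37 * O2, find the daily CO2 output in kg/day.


O2 = 458.5 * 0.5 = 229.25
CO2 = 229.25 * 1.37 = 314.0725

314.0725 kg/day


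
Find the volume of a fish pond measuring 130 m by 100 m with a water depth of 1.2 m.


Base area = L * W = 130 * 100 = 13000 m^2
Volume = area * depth = 13000 * 1.2 = 15600 m^3

15600 m^3


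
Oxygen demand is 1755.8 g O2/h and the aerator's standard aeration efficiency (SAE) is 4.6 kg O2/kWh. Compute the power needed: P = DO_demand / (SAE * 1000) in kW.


SAE in g O2/kWh = 4.6 * 1000 = 4600 g/kWh
P = DO_demand / SAE_g = 1755.8 / 4600 = 0.381696 kW

0.381696 kW


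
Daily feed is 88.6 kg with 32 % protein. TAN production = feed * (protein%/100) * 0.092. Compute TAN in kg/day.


Protein in feed = 88.6 * 32/100 = 28.352 kg/day
TAN = protein * 0.092 = 28.352 * 0.092 = 2.608384 kg/day

2.608384 kg/day


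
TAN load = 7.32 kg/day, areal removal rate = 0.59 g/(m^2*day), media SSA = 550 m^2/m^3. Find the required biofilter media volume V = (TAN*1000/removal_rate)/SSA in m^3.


A = 7.32*1000 / 0.59 = 12406.78 m^2
V = 12406.78 / 550 = 22.5578

22.5578 m^3


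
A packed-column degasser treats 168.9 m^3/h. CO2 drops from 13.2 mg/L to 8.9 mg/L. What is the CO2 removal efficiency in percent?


CO2_out / CO2_in = 8.9 / 13.2 = 0.67424242
Fraction remaining = 0.67424242
efficiency = (1 - 0.67424242) * 100 = 32.5758 %

32.5758 %


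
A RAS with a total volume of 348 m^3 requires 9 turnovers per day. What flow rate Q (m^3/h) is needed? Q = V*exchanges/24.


Daily recirculation volume = 348 m^3 * 9 = 3132 m^3/day
Flow rate Q = daily volume / 24 h = 3132 / 24 = 130.5 m^3/h

130.5 m^3/h


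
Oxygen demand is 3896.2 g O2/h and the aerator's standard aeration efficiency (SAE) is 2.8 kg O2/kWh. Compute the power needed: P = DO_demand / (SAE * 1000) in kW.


SAE in g O2/kWh = 2.8 * 1000 = 2800 g/kWh
P = DO_demand / SAE_g = 3896.2 / 2800 = 1.3915 kW

1.3915 kW


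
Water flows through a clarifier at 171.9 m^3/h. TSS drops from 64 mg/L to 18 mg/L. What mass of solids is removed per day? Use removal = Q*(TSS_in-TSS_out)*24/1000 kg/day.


Concentration drop: TSS_in - TSS_out = 64 - 18 = 46 mg/L
Hourly solids removed = Q * dTSS = 171.9 m^3/h * 46 mg/L = 7907.4 g/h  (m^3/h * mg/L = g/h)
Daily solids removed = 7907.4 * 24 = 189777.6 g/day
Convert g to kg: 189777.6 / 1000 = 189.7776 kg/day

189.7776 kg/day


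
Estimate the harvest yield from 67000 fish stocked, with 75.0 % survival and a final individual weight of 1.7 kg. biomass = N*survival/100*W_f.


Survivors = 67000 * 75.0/100 = 50250 fish
Harvest biomass = survivors * W_f = 50250 * 1.7 = 85425 kg

85425 kg


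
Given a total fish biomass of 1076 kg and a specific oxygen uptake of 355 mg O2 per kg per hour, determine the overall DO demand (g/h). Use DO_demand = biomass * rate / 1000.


Total O2 consumption (mg/h) = 1076 kg * 355 mg/(kg*h) = 381980 mg/h
Convert to g/h: 381980 / 1000 = 381.98 g/h

381.98 g/h


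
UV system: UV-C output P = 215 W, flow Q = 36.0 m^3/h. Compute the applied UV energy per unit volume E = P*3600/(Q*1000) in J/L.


Energy delivered per hour = 215 W * 3600 s = 774000 J/h
Volume treated per hour = 36.0 m^3/h * 1000 = 36000 L/h
dose = 774000 / 36000 = 21.5 J/L

21.5 J/L
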